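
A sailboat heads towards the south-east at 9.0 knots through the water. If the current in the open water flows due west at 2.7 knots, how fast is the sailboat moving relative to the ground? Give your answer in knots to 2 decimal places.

Taking east as x and north as y: velocity relative to the water = (6.364, -6.364) knots; the water relative to ground = (-2.700, 0.000) knots.
Velocity relative to ground = (6.364, -6.364) + (-2.700, 0.000) = (3.664, -6.364) knots.
Speed = |(3.664, -6.364)| = 7.343 knots.

7.34 knots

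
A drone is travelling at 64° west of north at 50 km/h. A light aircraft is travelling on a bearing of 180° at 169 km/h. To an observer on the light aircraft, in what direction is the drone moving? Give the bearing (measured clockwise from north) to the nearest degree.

Taking east as x and north as y: drone velocity = (-44.940, 21.919) km/h; light aircraft velocity = (0.000, -169.000) km/h.
Velocity of drone relative to light aircraft = (-44.940, 21.919) − (0.000, -169.000) = (-44.940, 190.919) km/h.
Bearing = atan2(-44.94, 190.92) = 346.75° clockwise from north.

347°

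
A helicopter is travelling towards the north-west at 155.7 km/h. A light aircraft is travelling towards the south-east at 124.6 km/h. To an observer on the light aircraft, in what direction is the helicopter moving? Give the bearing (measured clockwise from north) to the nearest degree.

315°

Taking east as x and north as y: helicopter velocity = (-110.097, 110.097) km/h; light aircraft velocity = (88.106, -88.106) km/h.
Velocity of helicopter relative to light aircraft = (-110.097, 110.097) − (88.106, -88.106) = (-198.202, 198.202) km/h.
Bearing = atan2(-198.20, 198.20) = 315.00° clockwise from north.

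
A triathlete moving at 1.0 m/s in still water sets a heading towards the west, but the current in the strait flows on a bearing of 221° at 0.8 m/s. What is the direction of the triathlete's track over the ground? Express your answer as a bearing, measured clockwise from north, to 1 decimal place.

Taking east as x and north as y: velocity relative to the water = (-1.000, 0.000) m/s; the water relative to ground = (-0.525, -0.604) m/s.
Velocity relative to ground = (-1.000, 0.000) + (-0.525, -0.604) = (-1.525, -0.604) m/s.
Bearing = atan2(-1.52, -0.60) = 248.40° clockwise from north.

248.4°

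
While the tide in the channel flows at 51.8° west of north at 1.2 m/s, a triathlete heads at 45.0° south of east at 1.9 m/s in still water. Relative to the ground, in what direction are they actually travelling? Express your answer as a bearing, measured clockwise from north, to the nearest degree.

Taking east as x and north as y: velocity relative to the water = (1.344, -1.344) m/s; the water relative to ground = (-0.943, 0.742) m/s.
Velocity relative to ground = (1.344, -1.344) + (-0.943, 0.742) = (0.400, -0.601) m/s.
Bearing = atan2(0.40, -0.60) = 146.34° clockwise from north.

146°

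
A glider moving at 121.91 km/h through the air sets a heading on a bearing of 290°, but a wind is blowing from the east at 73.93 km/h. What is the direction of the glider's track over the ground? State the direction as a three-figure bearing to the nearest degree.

282°

Taking east as x and north as y: velocity relative to the air = (-114.558, 41.696) km/h; the air relative to ground = (-73.930, 0.000) km/h.
Velocity relative to ground = (-114.558, 41.696) + (-73.930, 0.000) = (-188.488, 41.696) km/h.
Bearing = atan2(-188.49, 41.70) = 282.47° clockwise from north.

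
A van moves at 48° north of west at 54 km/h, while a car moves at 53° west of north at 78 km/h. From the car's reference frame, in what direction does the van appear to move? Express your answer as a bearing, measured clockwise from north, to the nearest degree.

105°

Taking east as x and north as y: van velocity = (-36.133, 40.130) km/h; car velocity = (-62.294, 46.942) km/h.
Velocity of van relative to car = (-36.133, 40.130) − (-62.294, 46.942) = (26.161, -6.812) km/h.
Bearing = atan2(26.16, -6.81) = 104.59° clockwise from north.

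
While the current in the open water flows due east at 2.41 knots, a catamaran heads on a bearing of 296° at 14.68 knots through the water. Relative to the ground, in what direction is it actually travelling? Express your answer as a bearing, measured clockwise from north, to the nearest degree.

Taking east as x and north as y: velocity relative to the water = (-13.194, 6.435) knots; the water relative to ground = (2.410, 0.000) knots.
Velocity relative to ground = (-13.194, 6.435) + (2.410, 0.000) = (-10.784, 6.435) knots.
Bearing = atan2(-10.78, 6.44) = 300.83° clockwise from north.

301°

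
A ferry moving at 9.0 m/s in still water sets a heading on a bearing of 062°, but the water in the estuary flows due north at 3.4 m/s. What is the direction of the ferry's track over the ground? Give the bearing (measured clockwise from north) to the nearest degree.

046°

Taking east as x and north as y: velocity relative to the water = (7.947, 4.225) m/s; the water relative to ground = (0.000, 3.400) m/s.
Velocity relative to ground = (7.947, 4.225) + (0.000, 3.400) = (7.947, 7.625) m/s.
Bearing = atan2(7.95, 7.63) = 46.18° clockwise from north.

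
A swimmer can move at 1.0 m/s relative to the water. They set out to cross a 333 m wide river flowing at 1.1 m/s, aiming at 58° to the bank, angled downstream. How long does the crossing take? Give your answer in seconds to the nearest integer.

393 s

The component of the swimmer's velocity perpendicular to the bank is 1.0 × sin 58° = 0.848 m/s.
The flow acts along the bank and has no component across it.
Time = 333 / 0.848 = 392.666 s.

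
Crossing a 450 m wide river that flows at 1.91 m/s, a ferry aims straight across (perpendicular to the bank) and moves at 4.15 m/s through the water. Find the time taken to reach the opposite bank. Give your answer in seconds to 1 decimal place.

The component of the ferry's velocity perpendicular to the bank is 4.15 m/s.
Only the cross-stream component determines the crossing time; the current contributes nothing perpendicular to the bank.
Time = 450 / 4.150 = 108.434 s.

108.4 s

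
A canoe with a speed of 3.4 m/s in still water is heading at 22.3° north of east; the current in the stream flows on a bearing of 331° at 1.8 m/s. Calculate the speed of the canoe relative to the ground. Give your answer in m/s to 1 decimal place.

3.7 m/s

Taking east as x and north as y: velocity relative to the water = (3.146, 1.290) m/s; the water relative to ground = (-0.873, 1.574) m/s.
Velocity relative to ground = (3.146, 1.290) + (-0.873, 1.574) = (2.273, 2.864) m/s.
Speed = |(2.273, 2.864)| = 3.657 m/s.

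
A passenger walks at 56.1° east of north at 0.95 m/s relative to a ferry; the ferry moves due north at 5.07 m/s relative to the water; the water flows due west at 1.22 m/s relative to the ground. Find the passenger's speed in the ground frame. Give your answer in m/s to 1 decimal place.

In east/north components (m/s): passenger relative to ferry = (0.789, 0.530); ferry relative to water = (0.000, 5.070); water relative to ground = (-1.220, 0.000).
Sum = (-0.431, 5.600) m/s.
Speed = |(-0.431, 5.600)| = 5.616 m/s.

5.6 m/s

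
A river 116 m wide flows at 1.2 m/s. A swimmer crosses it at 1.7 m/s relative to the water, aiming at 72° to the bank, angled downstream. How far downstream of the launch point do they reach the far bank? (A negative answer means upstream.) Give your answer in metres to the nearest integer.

124 m

Perpendicular speed = 1.617 m/s; crossing time = 116 / 1.617 = 71.747 s.
Net downstream speed = 1.725 m/s.
Drift = 1.725 × 71.747 = 123.787 m (downstream).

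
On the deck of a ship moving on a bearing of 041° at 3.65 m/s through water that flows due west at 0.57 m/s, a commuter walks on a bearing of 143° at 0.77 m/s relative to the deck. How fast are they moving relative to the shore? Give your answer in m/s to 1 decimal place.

3.1 m/s

In east/north components (m/s): commuter relative to ship = (0.463, -0.615); ship relative to water = (2.395, 2.755); water relative to ground = (-0.570, 0.000).
Sum = (2.288, 2.140) m/s.
Speed = |(2.288, 2.140)| = 3.133 m/s.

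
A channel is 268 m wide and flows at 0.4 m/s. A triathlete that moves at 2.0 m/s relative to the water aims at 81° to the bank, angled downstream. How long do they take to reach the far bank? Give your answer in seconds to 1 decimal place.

135.7 s

The component of the triathlete's velocity perpendicular to the bank is 2.0 × sin 81° = 1.975 m/s.
The flow acts along the bank and has no component across it.
Time = 268 / 1.975 = 135.670 s.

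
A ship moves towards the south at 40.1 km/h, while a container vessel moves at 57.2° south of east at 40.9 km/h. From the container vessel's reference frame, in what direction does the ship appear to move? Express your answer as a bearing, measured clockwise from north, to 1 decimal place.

Taking east as x and north as y: ship velocity = (0.000, -40.100) km/h; container vessel velocity = (22.156, -34.379) km/h.
Velocity of ship relative to container vessel = (0.000, -40.100) − (22.156, -34.379) = (-22.156, -5.721) km/h.
Bearing = atan2(-22.16, -5.72) = 255.52° clockwise from north.

255.5°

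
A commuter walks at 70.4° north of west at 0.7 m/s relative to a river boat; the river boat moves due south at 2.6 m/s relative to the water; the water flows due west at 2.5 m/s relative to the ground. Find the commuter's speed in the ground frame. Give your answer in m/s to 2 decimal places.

3.35 m/s

In east/north components (m/s): commuter relative to river boat = (-0.235, 0.659); river boat relative to water = (0.000, -2.600); water relative to ground = (-2.500, 0.000).
Sum = (-2.735, -1.941) m/s.
Speed = |(-2.735, -1.941)| = 3.353 m/s.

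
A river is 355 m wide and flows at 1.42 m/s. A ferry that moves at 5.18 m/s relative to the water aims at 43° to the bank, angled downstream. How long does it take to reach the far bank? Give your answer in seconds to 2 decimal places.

100.49 s

The component of the ferry's velocity perpendicular to the bank is 5.18 × sin 43° = 3.533 m/s.
The current is parallel to the bank, so it does not affect the crossing time.
Time = 355 / 3.533 = 100.488 s.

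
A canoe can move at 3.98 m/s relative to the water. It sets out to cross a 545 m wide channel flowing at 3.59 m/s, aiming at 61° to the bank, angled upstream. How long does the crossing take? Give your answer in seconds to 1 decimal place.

156.6 s

The component of the canoe's velocity perpendicular to the bank is 3.98 × sin 61° = 3.481 m/s.
Only the cross-stream component determines the crossing time; the current contributes nothing perpendicular to the bank.
Time = 545 / 3.481 = 156.565 s.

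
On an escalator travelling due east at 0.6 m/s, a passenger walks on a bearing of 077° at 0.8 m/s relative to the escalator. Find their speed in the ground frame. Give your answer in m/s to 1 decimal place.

1.4 m/s

Taking east as x and north as y: escalator velocity = (0.600, 0.000) m/s; passenger velocity relative to escalator = (0.779, 0.180) m/s.
Velocity relative to ground = (0.600, 0.000) + (0.779, 0.180) = (1.379, 0.180) m/s.
Speed = |(1.379, 0.180)| = 1.391 m/s.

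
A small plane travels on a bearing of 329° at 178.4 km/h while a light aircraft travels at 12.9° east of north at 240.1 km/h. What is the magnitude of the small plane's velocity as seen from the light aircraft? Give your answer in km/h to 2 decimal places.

Taking east as x and north as y: small plane velocity = (-91.883, 152.919) km/h; light aircraft velocity = (53.602, 234.040) km/h.
Velocity of small plane relative to light aircraft = (-91.883, 152.919) − (53.602, 234.040) = (-145.485, -81.122) km/h.
Magnitude = |(-145.485, -81.122)| = 166.573 km/h.

166.57 km/h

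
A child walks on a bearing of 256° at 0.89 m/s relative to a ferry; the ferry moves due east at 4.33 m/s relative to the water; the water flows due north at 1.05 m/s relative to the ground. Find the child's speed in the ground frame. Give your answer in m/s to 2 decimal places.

3.57 m/s

In east/north components (m/s): child relative to ferry = (-0.864, -0.215); ferry relative to water = (4.330, 0.000); water relative to ground = (0.000, 1.050).
Sum = (3.466, 0.835) m/s.
Speed = |(3.466, 0.835)| = 3.566 m/s.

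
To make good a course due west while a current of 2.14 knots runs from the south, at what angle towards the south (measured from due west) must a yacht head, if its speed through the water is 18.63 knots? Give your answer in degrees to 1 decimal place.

6.6°

The current pushes perpendicular to the desired track; the heading must have a component into the current equal to 2.14 knots: 18.63 sin θ = 2.14.
sin θ = 0.1149, so θ = 6.596°.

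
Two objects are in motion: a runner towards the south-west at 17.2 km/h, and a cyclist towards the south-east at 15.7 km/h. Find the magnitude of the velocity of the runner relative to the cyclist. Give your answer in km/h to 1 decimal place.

Taking east as x and north as y: runner velocity = (-12.162, -12.162) km/h; cyclist velocity = (11.102, -11.102) km/h.
Velocity of runner relative to cyclist = (-12.162, -12.162) − (11.102, -11.102) = (-23.264, -1.061) km/h.
Magnitude = |(-23.264, -1.061)| = 23.288 km/h.

23.3 km/h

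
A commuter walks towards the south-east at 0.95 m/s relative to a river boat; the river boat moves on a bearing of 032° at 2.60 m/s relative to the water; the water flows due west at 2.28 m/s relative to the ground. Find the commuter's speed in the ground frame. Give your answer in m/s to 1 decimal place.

In east/north components (m/s): commuter relative to river boat = (0.672, -0.672); river boat relative to water = (1.378, 2.205); water relative to ground = (-2.280, 0.000).
Sum = (-0.230, 1.533) m/s.
Speed = |(-0.230, 1.533)| = 1.550 m/s.

1.6 m/s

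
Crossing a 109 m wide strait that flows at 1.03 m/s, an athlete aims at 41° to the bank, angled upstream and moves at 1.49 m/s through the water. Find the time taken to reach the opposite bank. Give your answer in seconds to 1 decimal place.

The component of the athlete's velocity perpendicular to the bank is 1.49 × sin 41° = 0.978 m/s.
Only the cross-stream component determines the crossing time; the current contributes nothing perpendicular to the bank.
Time = 109 / 0.978 = 111.506 s.

111.5 s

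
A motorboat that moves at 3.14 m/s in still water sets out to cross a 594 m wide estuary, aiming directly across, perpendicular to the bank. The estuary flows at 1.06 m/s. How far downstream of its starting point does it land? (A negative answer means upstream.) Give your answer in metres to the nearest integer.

201 m

Perpendicular speed = 3.140 m/s; crossing time = 594 / 3.140 = 189.172 s.
Net downstream speed = 1.060 m/s.
Drift = 1.060 × 189.172 = 200.522 m (downstream).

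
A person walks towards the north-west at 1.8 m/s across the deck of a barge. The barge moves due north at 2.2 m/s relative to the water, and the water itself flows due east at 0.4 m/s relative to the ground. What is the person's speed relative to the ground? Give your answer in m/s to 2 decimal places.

3.58 m/s

In east/north components (m/s): person relative to barge = (-1.273, 1.273); barge relative to water = (0.000, 2.200); water relative to ground = (0.400, 0.000).
Sum = (-0.873, 3.473) m/s.
Speed = |(-0.873, 3.473)| = 3.581 m/s.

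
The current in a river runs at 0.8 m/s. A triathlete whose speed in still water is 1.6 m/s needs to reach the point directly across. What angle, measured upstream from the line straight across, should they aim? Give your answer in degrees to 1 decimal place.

30.0°

To cancel the current, the upstream component of the triathlete's velocity must equal the flow: 1.6 sin θ = 0.8.
sin θ = 0.8 / 1.6 = 0.5000.
θ = arcsin(0.5000) = 30.000°.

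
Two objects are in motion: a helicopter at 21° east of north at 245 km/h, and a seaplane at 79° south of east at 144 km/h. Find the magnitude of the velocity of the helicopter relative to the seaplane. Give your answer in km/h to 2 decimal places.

Taking east as x and north as y: helicopter velocity = (87.800, 228.727) km/h; seaplane velocity = (27.476, -141.354) km/h.
Velocity of helicopter relative to seaplane = (87.800, 228.727) − (27.476, -141.354) = (60.324, 370.082) km/h.
Magnitude = |(60.324, 370.082)| = 374.966 km/h.

374.97 km/h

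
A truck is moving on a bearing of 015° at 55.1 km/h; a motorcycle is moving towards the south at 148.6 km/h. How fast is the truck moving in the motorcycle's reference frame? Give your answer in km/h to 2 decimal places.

202.33 km/h

Taking east as x and north as y: truck velocity = (14.261, 53.223) km/h; motorcycle velocity = (0.000, -148.600) km/h.
Velocity of truck relative to motorcycle = (14.261, 53.223) − (0.000, -148.600) = (14.261, 201.823) km/h.
Magnitude = |(14.261, 201.823)| = 202.326 km/h.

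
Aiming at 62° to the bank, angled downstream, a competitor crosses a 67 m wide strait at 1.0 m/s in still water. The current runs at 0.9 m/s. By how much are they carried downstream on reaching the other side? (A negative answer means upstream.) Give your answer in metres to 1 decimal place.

Perpendicular speed = 0.883 m/s; crossing time = 67 / 0.883 = 75.882 s.
Net downstream speed = 1.369 m/s.
Drift = 1.369 × 75.882 = 103.919 m (downstream).

103.9 m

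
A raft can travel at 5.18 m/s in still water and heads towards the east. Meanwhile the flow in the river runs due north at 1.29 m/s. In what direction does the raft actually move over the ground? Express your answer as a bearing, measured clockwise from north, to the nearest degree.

Taking east as x and north as y: velocity relative to the water = (5.180, 0.000) m/s; the water relative to ground = (0.000, 1.290) m/s.
Velocity relative to ground = (5.180, 0.000) + (0.000, 1.290) = (5.180, 1.290) m/s.
Bearing = atan2(5.18, 1.29) = 76.02° clockwise from north.

076°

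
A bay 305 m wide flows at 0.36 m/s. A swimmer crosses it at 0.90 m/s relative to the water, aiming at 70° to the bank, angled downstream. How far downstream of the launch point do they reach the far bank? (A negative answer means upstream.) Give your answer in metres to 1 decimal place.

240.8 m

Perpendicular speed = 0.846 m/s; crossing time = 305 / 0.846 = 360.638 s.
Net downstream speed = 0.668 m/s.
Drift = 0.668 × 360.638 = 240.841 m (downstream).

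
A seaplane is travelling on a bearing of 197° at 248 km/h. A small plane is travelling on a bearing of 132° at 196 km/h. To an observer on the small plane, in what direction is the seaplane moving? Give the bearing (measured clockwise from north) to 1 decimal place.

244.1°

Taking east as x and north as y: seaplane velocity = (-72.508, -237.164) km/h; small plane velocity = (145.656, -131.150) km/h.
Velocity of seaplane relative to small plane = (-72.508, -237.164) − (145.656, -131.150) = (-218.165, -106.014) km/h.
Bearing = atan2(-218.16, -106.01) = 244.08° clockwise from north.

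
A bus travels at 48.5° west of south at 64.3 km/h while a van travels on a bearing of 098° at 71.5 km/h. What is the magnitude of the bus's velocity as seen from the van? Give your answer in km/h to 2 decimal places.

Taking east as x and north as y: bus velocity = (-48.158, -42.606) km/h; van velocity = (70.804, -9.951) km/h.
Velocity of bus relative to van = (-48.158, -42.606) − (70.804, -9.951) = (-118.962, -32.656) km/h.
Magnitude = |(-118.962, -32.656)| = 123.363 km/h.

123.36 km/h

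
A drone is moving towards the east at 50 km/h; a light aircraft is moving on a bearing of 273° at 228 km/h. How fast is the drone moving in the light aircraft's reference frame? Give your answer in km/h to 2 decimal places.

Taking east as x and north as y: drone velocity = (50.000, 0.000) km/h; light aircraft velocity = (-227.688, 11.933) km/h.
Velocity of drone relative to light aircraft = (50.000, 0.000) − (-227.688, 11.933) = (277.688, -11.933) km/h.
Magnitude = |(277.688, -11.933)| = 277.944 km/h.

277.94 km/h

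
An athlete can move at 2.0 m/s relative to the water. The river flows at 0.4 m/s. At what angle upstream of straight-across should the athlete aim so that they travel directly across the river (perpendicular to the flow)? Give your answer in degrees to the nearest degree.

12°

To cancel the current, the upstream component of the athlete's velocity must equal the flow: 2.0 sin θ = 0.4.
sin θ = 0.4 / 2.0 = 0.2000.
θ = arcsin(0.2000) = 11.537°.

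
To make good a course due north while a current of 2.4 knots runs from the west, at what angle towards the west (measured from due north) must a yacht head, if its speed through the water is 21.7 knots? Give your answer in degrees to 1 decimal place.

The current pushes perpendicular to the desired track; the heading must have a component into the current equal to 2.4 knots: 21.7 sin θ = 2.4.
sin θ = 0.1106, so θ = 6.350°.

6.3°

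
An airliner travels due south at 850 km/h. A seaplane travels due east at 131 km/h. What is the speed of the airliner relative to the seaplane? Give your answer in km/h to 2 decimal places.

860.04 km/h

Taking east as x and north as y: airliner velocity = (0.000, -850.000) km/h; seaplane velocity = (131.000, 0.000) km/h.
Velocity of airliner relative to seaplane = (0.000, -850.000) − (131.000, 0.000) = (-131.000, -850.000) km/h.
Magnitude = |(-131.000, -850.000)| = 860.035 km/h.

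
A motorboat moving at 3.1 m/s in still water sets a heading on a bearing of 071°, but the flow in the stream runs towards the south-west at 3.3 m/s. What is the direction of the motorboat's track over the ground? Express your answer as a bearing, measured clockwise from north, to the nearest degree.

156°

Taking east as x and north as y: velocity relative to the water = (2.931, 1.009) m/s; the water relative to ground = (-2.333, -2.333) m/s.
Velocity relative to ground = (2.931, 1.009) + (-2.333, -2.333) = (0.598, -1.324) m/s.
Bearing = atan2(0.60, -1.32) = 155.71° clockwise from north.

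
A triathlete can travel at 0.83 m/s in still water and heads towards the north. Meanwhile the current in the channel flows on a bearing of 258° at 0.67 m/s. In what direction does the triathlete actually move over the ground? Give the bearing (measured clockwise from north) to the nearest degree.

Taking east as x and north as y: velocity relative to the water = (0.000, 0.830) m/s; the water relative to ground = (-0.655, -0.139) m/s.
Velocity relative to ground = (0.000, 0.830) + (-0.655, -0.139) = (-0.655, 0.691) m/s.
Bearing = atan2(-0.66, 0.69) = 316.50° clockwise from north.

317°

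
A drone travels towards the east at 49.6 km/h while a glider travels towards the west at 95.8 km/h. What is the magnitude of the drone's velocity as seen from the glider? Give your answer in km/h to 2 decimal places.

145.40 km/h

Taking east as x and north as y: drone velocity = (49.600, 0.000) km/h; glider velocity = (-95.800, 0.000) km/h.
Velocity of drone relative to glider = (49.600, 0.000) − (-95.800, 0.000) = (145.400, 0.000) km/h.
Magnitude = |(145.400, 0.000)| = 145.400 km/h.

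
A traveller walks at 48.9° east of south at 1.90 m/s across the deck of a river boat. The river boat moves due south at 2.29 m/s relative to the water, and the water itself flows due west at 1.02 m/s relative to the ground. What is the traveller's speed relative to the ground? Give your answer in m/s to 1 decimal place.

3.6 m/s

In east/north components (m/s): traveller relative to river boat = (1.432, -1.249); river boat relative to water = (0.000, -2.290); water relative to ground = (-1.020, 0.000).
Sum = (0.412, -3.539) m/s.
Speed = |(0.412, -3.539)| = 3.563 m/s.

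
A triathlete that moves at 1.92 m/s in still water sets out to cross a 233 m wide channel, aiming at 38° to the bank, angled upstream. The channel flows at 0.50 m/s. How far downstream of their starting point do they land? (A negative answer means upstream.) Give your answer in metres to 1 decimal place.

Perpendicular speed = 1.182 m/s; crossing time = 233 / 1.182 = 197.112 s.
Net downstream speed = -1.013 m/s.
Drift = -1.013 × 197.112 = -199.670 m (upstream).

-199.7 m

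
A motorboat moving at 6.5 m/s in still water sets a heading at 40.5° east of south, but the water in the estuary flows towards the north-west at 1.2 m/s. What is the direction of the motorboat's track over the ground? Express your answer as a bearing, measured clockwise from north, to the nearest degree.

Taking east as x and north as y: velocity relative to the water = (4.221, -4.943) m/s; the water relative to ground = (-0.849, 0.849) m/s.
Velocity relative to ground = (4.221, -4.943) + (-0.849, 0.849) = (3.373, -4.094) m/s.
Bearing = atan2(3.37, -4.09) = 140.52° clockwise from north.

141°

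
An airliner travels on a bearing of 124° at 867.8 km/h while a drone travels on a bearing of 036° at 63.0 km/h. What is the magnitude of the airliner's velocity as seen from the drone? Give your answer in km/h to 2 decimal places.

867.89 km/h

Taking east as x and north as y: airliner velocity = (719.439, -485.268) km/h; drone velocity = (37.030, 50.968) km/h.
Velocity of airliner relative to drone = (719.439, -485.268) − (37.030, 50.968) = (682.408, -536.236) km/h.
Magnitude = |(682.408, -536.236)| = 867.888 km/h.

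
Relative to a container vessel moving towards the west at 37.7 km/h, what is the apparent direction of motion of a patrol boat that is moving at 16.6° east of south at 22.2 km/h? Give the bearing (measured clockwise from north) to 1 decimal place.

Taking east as x and north as y: patrol boat velocity = (6.342, -21.275) km/h; container vessel velocity = (-37.700, 0.000) km/h.
Velocity of patrol boat relative to container vessel = (6.342, -21.275) − (-37.700, 0.000) = (44.042, -21.275) km/h.
Bearing = atan2(44.04, -21.27) = 115.78° clockwise from north.

115.8°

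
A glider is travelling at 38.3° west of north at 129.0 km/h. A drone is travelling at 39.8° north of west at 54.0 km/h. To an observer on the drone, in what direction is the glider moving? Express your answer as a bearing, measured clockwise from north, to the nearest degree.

330°

Taking east as x and north as y: glider velocity = (-79.951, 101.236) km/h; drone velocity = (-41.487, 34.566) km/h.
Velocity of glider relative to drone = (-79.951, 101.236) − (-41.487, 34.566) = (-38.464, 66.670) km/h.
Bearing = atan2(-38.46, 66.67) = 330.02° clockwise from north.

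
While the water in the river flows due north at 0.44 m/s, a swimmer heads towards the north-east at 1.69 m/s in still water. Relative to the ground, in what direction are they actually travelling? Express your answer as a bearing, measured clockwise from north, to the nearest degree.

036°

Taking east as x and north as y: velocity relative to the water = (1.195, 1.195) m/s; the water relative to ground = (0.000, 0.440) m/s.
Velocity relative to ground = (1.195, 1.195) + (0.000, 0.440) = (1.195, 1.635) m/s.
Bearing = atan2(1.20, 1.64) = 36.16° clockwise from north.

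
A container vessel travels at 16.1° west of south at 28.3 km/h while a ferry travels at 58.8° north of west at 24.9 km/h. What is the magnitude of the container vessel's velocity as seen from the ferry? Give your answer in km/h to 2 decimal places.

48.75 km/h

Taking east as x and north as y: container vessel velocity = (-7.848, -27.190) km/h; ferry velocity = (-12.899, 21.299) km/h.
Velocity of container vessel relative to ferry = (-7.848, -27.190) − (-12.899, 21.299) = (5.051, -48.489) km/h.
Magnitude = |(5.051, -48.489)| = 48.751 km/h.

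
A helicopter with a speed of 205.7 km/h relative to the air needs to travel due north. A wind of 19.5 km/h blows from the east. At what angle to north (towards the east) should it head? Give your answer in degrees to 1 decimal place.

The wind pushes perpendicular to the desired track; the heading must have a component into the wind equal to 19.5 km/h: 205.7 sin θ = 19.5.
sin θ = 0.0948, so θ = 5.440°.

5.4°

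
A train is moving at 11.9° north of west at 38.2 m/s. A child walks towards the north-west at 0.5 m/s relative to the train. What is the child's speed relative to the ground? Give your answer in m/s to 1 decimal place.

Taking east as x and north as y: train velocity = (-37.379, 7.877) m/s; child velocity relative to train = (-0.354, 0.354) m/s.
Velocity relative to ground = (-37.379, 7.877) + (-0.354, 0.354) = (-37.733, 8.231) m/s.
Speed = |(-37.733, 8.231)| = 38.620 m/s.

38.6 m/s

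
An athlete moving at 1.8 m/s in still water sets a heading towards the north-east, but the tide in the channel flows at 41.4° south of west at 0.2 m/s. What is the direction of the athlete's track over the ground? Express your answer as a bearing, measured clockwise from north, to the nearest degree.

045°

Taking east as x and north as y: velocity relative to the water = (1.273, 1.273) m/s; the water relative to ground = (-0.150, -0.132) m/s.
Velocity relative to ground = (1.273, 1.273) + (-0.150, -0.132) = (1.123, 1.141) m/s.
Bearing = atan2(1.12, 1.14) = 44.55° clockwise from north.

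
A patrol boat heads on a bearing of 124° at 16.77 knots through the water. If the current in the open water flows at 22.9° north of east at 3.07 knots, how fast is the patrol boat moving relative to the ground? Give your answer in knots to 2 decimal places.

Taking east as x and north as y: velocity relative to the water = (13.903, -9.378) knots; the water relative to ground = (2.828, 1.195) knots.
Velocity relative to ground = (13.903, -9.378) + (2.828, 1.195) = (16.731, -8.183) knots.
Speed = |(16.731, -8.183)| = 18.625 knots.

18.62 knots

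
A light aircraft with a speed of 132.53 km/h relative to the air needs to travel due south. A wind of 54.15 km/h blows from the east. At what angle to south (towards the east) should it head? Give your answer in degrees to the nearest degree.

24°

The wind pushes perpendicular to the desired track; the heading must have a component into the wind equal to 54.15 km/h: 132.53 sin θ = 54.15.
sin θ = 0.4086, so θ = 24.116°.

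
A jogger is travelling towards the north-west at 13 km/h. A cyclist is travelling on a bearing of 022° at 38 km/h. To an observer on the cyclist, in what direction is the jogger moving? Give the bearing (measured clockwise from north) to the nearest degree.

Taking east as x and north as y: jogger velocity = (-9.192, 9.192) km/h; cyclist velocity = (14.235, 35.233) km/h.
Velocity of jogger relative to cyclist = (-9.192, 9.192) − (14.235, 35.233) = (-23.427, -26.041) km/h.
Bearing = atan2(-23.43, -26.04) = 221.98° clockwise from north.

222°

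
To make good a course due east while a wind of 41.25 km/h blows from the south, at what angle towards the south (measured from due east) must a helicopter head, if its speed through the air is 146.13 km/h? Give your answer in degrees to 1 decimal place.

16.4°

The wind pushes perpendicular to the desired track; the heading must have a component into the wind equal to 41.25 km/h: 146.13 sin θ = 41.25.
sin θ = 0.2823, so θ = 16.397°.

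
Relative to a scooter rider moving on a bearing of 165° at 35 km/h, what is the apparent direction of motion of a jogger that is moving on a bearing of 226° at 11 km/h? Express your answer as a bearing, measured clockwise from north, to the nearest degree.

327°

Taking east as x and north as y: jogger velocity = (-7.913, -7.641) km/h; scooter rider velocity = (9.059, -33.807) km/h.
Velocity of jogger relative to scooter rider = (-7.913, -7.641) − (9.059, -33.807) = (-16.971, 26.166) km/h.
Bearing = atan2(-16.97, 26.17) = 327.03° clockwise from north.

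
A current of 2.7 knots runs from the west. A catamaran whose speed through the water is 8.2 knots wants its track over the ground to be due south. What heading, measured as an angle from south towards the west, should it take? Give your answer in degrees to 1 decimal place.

19.2°

The current pushes perpendicular to the desired track; the heading must have a component into the current equal to 2.7 knots: 8.2 sin θ = 2.7.
sin θ = 0.3293, so θ = 19.224°.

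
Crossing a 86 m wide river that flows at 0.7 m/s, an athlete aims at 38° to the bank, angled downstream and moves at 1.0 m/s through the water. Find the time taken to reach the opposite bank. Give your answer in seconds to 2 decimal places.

139.69 s

The component of the athlete's velocity perpendicular to the bank is 1.0 × sin 38° = 0.616 m/s.
The current is parallel to the bank, so it does not affect the crossing time.
Time = 86 / 0.616 = 139.687 s.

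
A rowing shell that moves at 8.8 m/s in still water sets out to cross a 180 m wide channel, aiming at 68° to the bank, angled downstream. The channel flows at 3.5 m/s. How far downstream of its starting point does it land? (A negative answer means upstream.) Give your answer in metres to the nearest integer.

Perpendicular speed = 8.159 m/s; crossing time = 180 / 8.159 = 22.061 s.
Net downstream speed = 6.797 m/s.
Drift = 6.797 × 22.061 = 149.938 m (downstream).

150 m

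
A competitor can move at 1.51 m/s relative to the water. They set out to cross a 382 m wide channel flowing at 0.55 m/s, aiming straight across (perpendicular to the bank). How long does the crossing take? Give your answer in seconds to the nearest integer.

253 s

The component of the competitor's velocity perpendicular to the bank is 1.51 m/s.
Only the cross-stream component determines the crossing time; the current contributes nothing perpendicular to the bank.
Time = 382 / 1.510 = 252.980 s.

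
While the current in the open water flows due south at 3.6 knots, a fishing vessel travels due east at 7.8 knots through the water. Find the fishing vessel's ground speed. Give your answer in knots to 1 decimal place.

Taking east as x and north as y: velocity relative to the water = (7.800, 0.000) knots; the water relative to ground = (0.000, -3.600) knots.
Velocity relative to ground = (7.800, 0.000) + (0.000, -3.600) = (7.800, -3.600) knots.
Speed = |(7.800, -3.600)| = 8.591 knots.

8.6 knots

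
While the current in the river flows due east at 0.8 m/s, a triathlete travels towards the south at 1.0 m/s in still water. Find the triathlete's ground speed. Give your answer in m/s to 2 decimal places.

Taking east as x and north as y: velocity relative to the water = (0.000, -1.000) m/s; the water relative to ground = (0.800, 0.000) m/s.
Velocity relative to ground = (0.000, -1.000) + (0.800, 0.000) = (0.800, -1.000) m/s.
Speed = |(0.800, -1.000)| = 1.281 m/s.

1.28 m/s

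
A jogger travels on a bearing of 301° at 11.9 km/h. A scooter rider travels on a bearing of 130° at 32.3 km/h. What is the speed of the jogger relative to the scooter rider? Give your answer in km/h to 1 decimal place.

Taking east as x and north as y: jogger velocity = (-10.200, 6.129) km/h; scooter rider velocity = (24.743, -20.762) km/h.
Velocity of jogger relative to scooter rider = (-10.200, 6.129) − (24.743, -20.762) = (-34.944, 26.891) km/h.
Magnitude = |(-34.944, 26.891)| = 44.093 km/h.

44.1 km/h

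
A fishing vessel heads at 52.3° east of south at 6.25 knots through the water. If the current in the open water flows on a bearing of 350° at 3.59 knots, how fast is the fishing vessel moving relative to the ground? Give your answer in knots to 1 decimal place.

4.3 knots

Taking east as x and north as y: velocity relative to the water = (4.945, -3.822) knots; the water relative to ground = (-0.623, 3.535) knots.
Velocity relative to ground = (4.945, -3.822) + (-0.623, 3.535) = (4.322, -0.287) knots.
Speed = |(4.322, -0.287)| = 4.331 knots.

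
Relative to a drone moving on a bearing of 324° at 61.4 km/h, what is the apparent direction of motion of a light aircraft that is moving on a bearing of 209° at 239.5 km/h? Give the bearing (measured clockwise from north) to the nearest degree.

197°

Taking east as x and north as y: light aircraft velocity = (-116.112, -209.471) km/h; drone velocity = (-36.090, 49.674) km/h.
Velocity of light aircraft relative to drone = (-116.112, -209.471) − (-36.090, 49.674) = (-80.022, -259.145) km/h.
Bearing = atan2(-80.02, -259.15) = 197.16° clockwise from north.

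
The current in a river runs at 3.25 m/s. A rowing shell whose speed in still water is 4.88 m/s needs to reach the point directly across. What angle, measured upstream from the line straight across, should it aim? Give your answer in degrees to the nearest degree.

42°

To cancel the current, the upstream component of the rowing shell's velocity must equal the flow: 4.88 sin θ = 3.25.
sin θ = 3.25 / 4.88 = 0.6660.
θ = arcsin(0.6660) = 41.758°.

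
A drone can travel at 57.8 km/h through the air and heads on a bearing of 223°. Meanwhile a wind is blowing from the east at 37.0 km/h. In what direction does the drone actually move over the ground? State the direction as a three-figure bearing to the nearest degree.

241°

Taking east as x and north as y: velocity relative to the air = (-39.420, -42.272) km/h; the air relative to ground = (-37.000, 0.000) km/h.
Velocity relative to ground = (-39.420, -42.272) + (-37.000, 0.000) = (-76.420, -42.272) km/h.
Bearing = atan2(-76.42, -42.27) = 241.05° clockwise from north.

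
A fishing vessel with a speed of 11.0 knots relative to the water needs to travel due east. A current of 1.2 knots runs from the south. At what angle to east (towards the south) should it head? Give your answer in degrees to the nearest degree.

The current pushes perpendicular to the desired track; the heading must have a component into the current equal to 1.2 knots: 11.0 sin θ = 1.2.
sin θ = 0.1091, so θ = 6.263°.

6°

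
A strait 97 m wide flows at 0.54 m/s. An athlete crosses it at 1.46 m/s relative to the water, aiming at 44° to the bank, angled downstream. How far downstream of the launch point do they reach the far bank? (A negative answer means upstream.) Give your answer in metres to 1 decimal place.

Perpendicular speed = 1.014 m/s; crossing time = 97 / 1.014 = 95.642 s.
Net downstream speed = 1.590 m/s.
Drift = 1.590 × 95.642 = 152.093 m (downstream).

152.1 m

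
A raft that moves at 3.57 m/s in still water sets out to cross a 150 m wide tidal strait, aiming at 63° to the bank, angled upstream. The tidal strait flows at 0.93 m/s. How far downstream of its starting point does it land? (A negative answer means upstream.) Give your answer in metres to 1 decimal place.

Perpendicular speed = 3.181 m/s; crossing time = 150 / 3.181 = 47.157 s.
Net downstream speed = -0.691 m/s.
Drift = -0.691 × 47.157 = -32.573 m (upstream).

-32.6 m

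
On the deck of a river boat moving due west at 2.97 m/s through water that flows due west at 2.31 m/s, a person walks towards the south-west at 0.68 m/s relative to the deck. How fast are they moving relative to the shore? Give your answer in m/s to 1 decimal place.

5.8 m/s

In east/north components (m/s): person relative to river boat = (-0.481, -0.481); river boat relative to water = (-2.970, 0.000); water relative to ground = (-2.310, 0.000).
Sum = (-5.761, -0.481) m/s.
Speed = |(-5.761, -0.481)| = 5.781 m/s.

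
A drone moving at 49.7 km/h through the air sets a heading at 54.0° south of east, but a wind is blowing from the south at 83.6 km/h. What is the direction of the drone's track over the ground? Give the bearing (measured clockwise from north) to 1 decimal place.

Taking east as x and north as y: velocity relative to the air = (29.213, -40.208) km/h; the air relative to ground = (0.000, 83.600) km/h.
Velocity relative to ground = (29.213, -40.208) + (0.000, 83.600) = (29.213, 43.392) km/h.
Bearing = atan2(29.21, 43.39) = 33.95° clockwise from north.

033.9°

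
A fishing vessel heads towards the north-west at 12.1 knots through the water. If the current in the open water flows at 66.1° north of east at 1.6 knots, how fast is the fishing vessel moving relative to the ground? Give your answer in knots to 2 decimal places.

Taking east as x and north as y: velocity relative to the water = (-8.556, 8.556) knots; the water relative to ground = (0.648, 1.463) knots.
Velocity relative to ground = (-8.556, 8.556) + (0.648, 1.463) = (-7.908, 10.019) knots.
Speed = |(-7.908, 10.019)| = 12.764 knots.

12.76 knots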